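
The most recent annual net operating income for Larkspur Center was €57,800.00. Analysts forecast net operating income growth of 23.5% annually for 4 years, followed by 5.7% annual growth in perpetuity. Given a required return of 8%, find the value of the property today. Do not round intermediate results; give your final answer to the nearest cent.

D_1 = 71383.00000
D_2 = 88158.00500
D_3 = 108875.13618
D_4 = 134460.79318
Terminal value at year 4: TV = D_4×(1+g_2)/(r−g_2) = 142125.05839/0.023 = 6179350.36466
P_0 = D_1/(1+r)^1 + D_2/(1+r)^2 + D_3/(1+r)^3 + D_4/(1+r)^4 + TV/(1+r)^4
    = 66095.37037 + 75581.28001 + 86428.59334 + 98832.69702 + 4542006.98891 = 4868944.92965

€4868944.93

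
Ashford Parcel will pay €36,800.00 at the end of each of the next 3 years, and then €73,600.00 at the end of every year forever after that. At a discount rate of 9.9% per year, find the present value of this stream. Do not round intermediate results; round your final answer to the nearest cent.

PV of 3-year annuity: €36,800.00 × [1 − (1+0.099)^−3] / 0.099 = 91677.50842
Perpetuity value at year 3: €73,600.00 / 0.099 = 743434.34343
PV of perpetuity: 743434.34343 / (1+0.099)^3 = 560079.32659
Total PV = 91677.50842 + 560079.32659 = 651756.83501

€651756.84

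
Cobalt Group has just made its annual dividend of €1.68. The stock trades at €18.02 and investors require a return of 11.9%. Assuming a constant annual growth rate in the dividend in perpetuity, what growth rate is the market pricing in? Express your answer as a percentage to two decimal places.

2.36%

P = D₀(1+g)/(r−g) ⇒ P(r−g) = D₀(1+g) ⇒ g(P+D₀) = P·r − D₀
g = (P·r − D₀)/(P + D₀) = (€18.02×0.119 − €1.68) / (€18.02 + €1.68) = 0.023573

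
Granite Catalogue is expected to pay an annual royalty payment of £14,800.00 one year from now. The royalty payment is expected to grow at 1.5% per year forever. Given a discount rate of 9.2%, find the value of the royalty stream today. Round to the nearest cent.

Growing perpetuity: P = D₁ / (r − g) = £14,800.0000 / (0.092 − 0.015) = £192,207.79

£192207.79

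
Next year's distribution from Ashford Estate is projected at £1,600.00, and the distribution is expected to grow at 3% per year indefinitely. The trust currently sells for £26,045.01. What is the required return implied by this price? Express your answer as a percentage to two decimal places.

P = D₁/(r − g) ⇒ r = D₁/P + g = £1,600.0000/£26,045.01 + 0.03 = 0.061432 + 0.03 = 0.091432

9.14%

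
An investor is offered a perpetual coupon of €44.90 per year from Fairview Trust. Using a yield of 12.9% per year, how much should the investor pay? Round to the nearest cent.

Level perpetuity: PV = C / r = €44.90 / 0.129 = €348.06

€348.06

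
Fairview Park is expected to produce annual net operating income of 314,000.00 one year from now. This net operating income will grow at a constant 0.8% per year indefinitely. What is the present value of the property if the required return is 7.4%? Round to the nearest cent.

Growing perpetuity: P = D₁ / (r − g) = 314,000.0000 / (0.074 − 0.008) = 4,757,575.76

4757575.76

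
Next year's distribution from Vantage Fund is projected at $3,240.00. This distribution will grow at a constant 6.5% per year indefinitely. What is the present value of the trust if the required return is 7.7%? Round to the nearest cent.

$270000.00

Growing perpetuity: P = D₁ / (r − g) = $3,240.0000 / (0.077 − 0.065) = $270,000.00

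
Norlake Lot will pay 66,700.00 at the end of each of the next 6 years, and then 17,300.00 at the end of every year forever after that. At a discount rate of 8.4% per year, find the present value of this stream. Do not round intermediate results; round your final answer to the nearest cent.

431577.70

PV of 6-year annuity: 66,700.00 × [1 − (1+0.084)^−6] / 0.084 = 304639.85517
Perpetuity value at year 6: 17,300.00 / 0.084 = 205952.38095
PV of perpetuity: 205952.38095 / (1+0.084)^6 = 126937.84580
Total PV = 304639.85517 + 126937.84580 = 431577.70097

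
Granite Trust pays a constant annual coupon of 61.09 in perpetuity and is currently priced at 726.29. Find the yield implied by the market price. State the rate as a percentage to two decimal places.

P = C/r ⇒ r = C/P = 61.09/726.29 = 0.084112

8.41%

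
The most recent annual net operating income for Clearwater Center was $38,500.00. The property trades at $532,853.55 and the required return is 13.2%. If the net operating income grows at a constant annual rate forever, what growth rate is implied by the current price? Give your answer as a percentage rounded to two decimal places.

P = D₀(1+g)/(r−g) ⇒ P(r−g) = D₀(1+g) ⇒ g(P+D₀) = P·r − D₀
g = (P·r − D₀)/(P + D₀) = ($532,853.55×0.132 − $38,500.00) / ($532,853.55 + $38,500.00) = 0.055721

5.57%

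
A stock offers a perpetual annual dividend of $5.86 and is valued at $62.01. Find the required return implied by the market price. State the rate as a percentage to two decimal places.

P = C/r ⇒ r = C/P = $5.86/$62.01 = 0.094501

9.45%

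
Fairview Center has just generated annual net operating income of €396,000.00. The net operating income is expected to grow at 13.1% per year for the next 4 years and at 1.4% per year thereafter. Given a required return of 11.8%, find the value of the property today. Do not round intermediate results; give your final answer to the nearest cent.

D_1 = 447876.00000
D_2 = 506547.75600
D_3 = 572905.51204
D_4 = 647956.13411
Terminal value at year 4: TV = D_4×(1+g_2)/(r−g_2) = 657027.51999/0.104 = 6317572.30760
P_0 = D_1/(1+r)^1 + D_2/(1+r)^2 + D_3/(1+r)^3 + D_4/(1+r)^4 + TV/(1+r)^4
    = 400604.65116 + 405262.84478 + 409975.20344 + 414742.35697 + 4043737.98045 = 5674323.03681

€5674323.04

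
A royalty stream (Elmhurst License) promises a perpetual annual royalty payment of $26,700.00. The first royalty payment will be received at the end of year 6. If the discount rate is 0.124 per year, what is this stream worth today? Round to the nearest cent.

$120021.22

Value at end of year 5: C / r = $26,700.00 / 0.124 = $215,322.5806
Discount to today: PV = $215,322.5806 / (1 + 0.124)^5 = $215,322.5806 / 1.794038 = $120,021.22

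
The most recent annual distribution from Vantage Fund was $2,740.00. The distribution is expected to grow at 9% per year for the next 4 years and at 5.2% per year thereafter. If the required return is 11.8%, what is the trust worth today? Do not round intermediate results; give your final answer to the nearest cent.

$49751.12

D_1 = 2986.60000
D_2 = 3255.39400
D_3 = 3548.37946
D_4 = 3867.73361
Terminal value at year 4: TV = D_4×(1+g_2)/(r−g_2) = 4068.85576/0.066 = 61649.32968
P_0 = D_1/(1+r)^1 + D_2/(1+r)^2 + D_3/(1+r)^3 + D_4/(1+r)^4 + TV/(1+r)^4
    = 2671.37746 + 2604.47355 + 2539.24523 + 2475.65054 + 39460.36923 = 49751.11602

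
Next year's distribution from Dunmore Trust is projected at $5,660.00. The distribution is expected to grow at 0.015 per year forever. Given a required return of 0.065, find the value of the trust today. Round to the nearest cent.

Growing perpetuity: P = D₁ / (r − g) = $5,660.0000 / (0.065 − 0.015) = $113,200.00

$113200.00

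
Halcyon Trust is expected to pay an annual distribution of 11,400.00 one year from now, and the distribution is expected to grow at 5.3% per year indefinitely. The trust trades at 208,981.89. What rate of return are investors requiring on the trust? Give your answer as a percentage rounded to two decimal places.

10.76%

P = D₁/(r − g) ⇒ r = D₁/P + g = 11,400.0000/208,981.89 + 0.053 = 0.054550 + 0.053 = 0.107550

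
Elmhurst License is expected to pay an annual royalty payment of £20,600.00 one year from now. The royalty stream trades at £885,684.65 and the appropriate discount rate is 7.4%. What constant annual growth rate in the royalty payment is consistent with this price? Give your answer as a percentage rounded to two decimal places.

5.07%

P = D₁/(r−g) ⇒ g = r − D₁/P = 0.074 − £20,600.00/£885,684.65 = 0.050741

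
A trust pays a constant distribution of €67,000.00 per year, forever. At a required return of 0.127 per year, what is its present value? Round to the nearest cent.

€527559.06

Level perpetuity: PV = C / r = €67,000.00 / 0.127 = €527,559.06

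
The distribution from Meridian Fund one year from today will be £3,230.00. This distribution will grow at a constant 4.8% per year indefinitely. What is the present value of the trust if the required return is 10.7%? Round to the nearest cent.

Growing perpetuity: P = D₁ / (r − g) = £3,230.0000 / (0.107 − 0.048) = £54,745.76

£54745.76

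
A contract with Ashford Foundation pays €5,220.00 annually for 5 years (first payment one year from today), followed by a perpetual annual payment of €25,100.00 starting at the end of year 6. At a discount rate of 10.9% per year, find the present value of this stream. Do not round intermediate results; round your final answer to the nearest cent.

PV of 5-year annuity: €5,220.00 × [1 − (1+0.109)^−5] / 0.109 = 19341.21237
Perpetuity value at year 5: €25,100.00 / 0.109 = 230275.22936
PV of perpetuity: 230275.22936 / (1+0.109)^5 = 137274.38060
Total PV = 19341.21237 + 137274.38060 = 156615.59297

€156615.59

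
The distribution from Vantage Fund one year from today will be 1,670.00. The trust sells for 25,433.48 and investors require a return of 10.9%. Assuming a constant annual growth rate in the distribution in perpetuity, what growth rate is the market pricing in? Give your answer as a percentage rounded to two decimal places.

4.33%

P = D₁/(r−g) ⇒ g = r − D₁/P = 0.109 − 1,670.00/25,433.48 = 0.043339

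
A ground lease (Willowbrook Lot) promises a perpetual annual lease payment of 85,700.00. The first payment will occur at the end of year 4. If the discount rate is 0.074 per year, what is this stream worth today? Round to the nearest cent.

Value at end of year 3: C / r = 85,700.00 / 0.074 = 1,158,108.1081
Discount to today: PV = 1,158,108.1081 / (1 + 0.074)^3 = 1,158,108.1081 / 1.238833 = 934,837.79

934837.79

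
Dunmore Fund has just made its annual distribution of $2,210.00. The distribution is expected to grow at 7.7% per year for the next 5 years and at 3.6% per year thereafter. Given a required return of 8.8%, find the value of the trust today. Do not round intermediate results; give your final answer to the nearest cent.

D_1 = 2380.17000
D_2 = 2563.44309
D_3 = 2760.82821
D_4 = 2973.41198
D_5 = 3202.36470
Terminal value at year 5: TV = D_5×(1+g_2)/(r−g_2) = 3317.64983/0.052 = 63800.95830
P_0 = D_1/(1+r)^1 + D_2/(1+r)^2 + D_3/(1+r)^3 + D_4/(1+r)^4 + D_5/(1+r)^5 + TV/(1+r)^5
    = 2187.65625 + 2165.53840 + 2143.64417 + 2121.97130 + 2100.51754 + 41848.77262 = 52568.10029

$52568.10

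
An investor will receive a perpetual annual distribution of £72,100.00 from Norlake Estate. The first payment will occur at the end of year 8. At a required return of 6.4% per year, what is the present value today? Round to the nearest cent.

Value at end of year 7: C / r = £72,100.00 / 0.064 = £1,126,562.5000
Discount to today: PV = £1,126,562.5000 / (1 + 0.064)^7 = £1,126,562.5000 / 1.543801 = £729,732.85

£729732.85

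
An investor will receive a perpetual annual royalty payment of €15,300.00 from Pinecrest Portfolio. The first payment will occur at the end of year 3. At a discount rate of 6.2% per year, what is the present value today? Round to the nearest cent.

€218801.71

Value at end of year 2: C / r = €15,300.00 / 0.062 = €246,774.1935
Discount to today: PV = €246,774.1935 / (1 + 0.062)^2 = €246,774.1935 / 1.127844 = €218,801.71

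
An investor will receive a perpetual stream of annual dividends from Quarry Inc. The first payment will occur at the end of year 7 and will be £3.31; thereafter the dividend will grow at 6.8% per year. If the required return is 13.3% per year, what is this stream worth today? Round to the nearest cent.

£24.07

Value at end of year 6: C₁ / (r − g) = £3.31 / (0.133 − 0.068) = £50.9231
Discount to today: PV = £50.9231 / (1 + 0.133)^6 = £50.9231 / 2.115336 = £24.07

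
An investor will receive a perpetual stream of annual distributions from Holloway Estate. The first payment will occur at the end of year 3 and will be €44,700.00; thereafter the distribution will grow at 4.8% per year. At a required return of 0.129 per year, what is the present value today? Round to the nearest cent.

Value at end of year 2: C₁ / (r − g) = €44,700.00 / (0.129 − 0.048) = €551,851.8519
Discount to today: PV = €551,851.8519 / (1 + 0.129)^2 = €551,851.8519 / 1.274641 = €432,946.89

€432946.89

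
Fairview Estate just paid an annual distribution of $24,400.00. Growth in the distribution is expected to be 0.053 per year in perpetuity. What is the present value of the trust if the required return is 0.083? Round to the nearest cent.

D₁ = D₀ × (1 + g) = $24,400.00 × 1.053 = $25,693.2000
Growing perpetuity: P = D₁ / (r − g) = $25,693.2000 / (0.083 − 0.053) = $856,440.00

$856440.00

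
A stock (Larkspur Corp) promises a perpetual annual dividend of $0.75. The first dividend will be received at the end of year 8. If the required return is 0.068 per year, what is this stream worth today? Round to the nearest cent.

Value at end of year 7: C / r = $0.75 / 0.068 = $11.0294
Discount to today: PV = $11.0294 / (1 + 0.068)^7 = $11.0294 / 1.584889 = $6.96

$6.96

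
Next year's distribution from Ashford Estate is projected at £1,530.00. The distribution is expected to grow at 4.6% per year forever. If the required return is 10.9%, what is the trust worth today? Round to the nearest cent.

£24285.71

Growing perpetuity: P = D₁ / (r − g) = £1,530.0000 / (0.109 − 0.046) = £24,285.71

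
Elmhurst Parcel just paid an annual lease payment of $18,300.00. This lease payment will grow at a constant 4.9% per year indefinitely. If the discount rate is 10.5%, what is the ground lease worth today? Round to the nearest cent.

D₁ = D₀ × (1 + g) = $18,300.00 × 1.049 = $19,196.7000
Growing perpetuity: P = D₁ / (r − g) = $19,196.7000 / (0.105 − 0.049) = $342,798.21

$342798.21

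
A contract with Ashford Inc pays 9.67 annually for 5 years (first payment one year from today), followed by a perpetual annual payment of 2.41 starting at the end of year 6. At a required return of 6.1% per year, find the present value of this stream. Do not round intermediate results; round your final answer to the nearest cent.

70.01

PV of 5-year annuity: 9.67 × [1 − (1+0.061)^−5] / 0.061 = 40.62298
Perpetuity value at year 5: 2.41 / 0.061 = 39.50820
PV of perpetuity: 39.50820 / (1+0.061)^5 = 29.38396
Total PV = 40.62298 + 29.38396 = 70.00694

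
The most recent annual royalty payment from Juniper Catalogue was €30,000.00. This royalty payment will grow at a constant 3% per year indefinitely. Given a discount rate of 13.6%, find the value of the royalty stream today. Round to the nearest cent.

D₁ = D₀ × (1 + g) = €30,000.00 × 1.03 = €30,900.0000
Growing perpetuity: P = D₁ / (r − g) = €30,900.0000 / (0.136 − 0.03) = €291,509.43

€291509.43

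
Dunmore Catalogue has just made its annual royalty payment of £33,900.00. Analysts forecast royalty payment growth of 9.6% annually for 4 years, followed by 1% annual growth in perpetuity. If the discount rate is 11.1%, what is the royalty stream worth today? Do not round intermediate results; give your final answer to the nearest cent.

£452144.04

D_1 = 37154.40000
D_2 = 40721.22240
D_3 = 44630.45975
D_4 = 48914.98389
Terminal value at year 4: TV = D_4×(1+g_2)/(r−g_2) = 49404.13373/0.101 = 489149.83886
P_0 = D_1/(1+r)^1 + D_2/(1+r)^2 + D_3/(1+r)^3 + D_4/(1+r)^4 + TV/(1+r)^4
    = 33442.30423 + 32990.78797 + 32545.36779 + 32105.96139 + 321059.61386 = 452144.03524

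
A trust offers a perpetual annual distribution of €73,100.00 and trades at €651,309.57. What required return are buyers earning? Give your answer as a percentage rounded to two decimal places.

P = C/r ⇒ r = C/P = €73,100.00/€651,309.57 = 0.112235

11.22%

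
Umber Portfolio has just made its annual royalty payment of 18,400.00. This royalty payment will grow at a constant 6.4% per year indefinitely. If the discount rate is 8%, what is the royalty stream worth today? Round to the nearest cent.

D₁ = D₀ × (1 + g) = 18,400.00 × 1.064 = 19,577.6000
Growing perpetuity: P = D₁ / (r − g) = 19,577.6000 / (0.08 − 0.064) = 1,223,600.00

1223600.00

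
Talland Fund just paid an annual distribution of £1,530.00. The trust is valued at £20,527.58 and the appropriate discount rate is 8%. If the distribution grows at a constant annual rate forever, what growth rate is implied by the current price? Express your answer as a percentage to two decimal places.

P = D₀(1+g)/(r−g) ⇒ P(r−g) = D₀(1+g) ⇒ g(P+D₀) = P·r − D₀
g = (P·r − D₀)/(P + D₀) = (£20,527.58×0.08 − £1,530.00) / (£20,527.58 + £1,530.00) = 0.005087

0.51%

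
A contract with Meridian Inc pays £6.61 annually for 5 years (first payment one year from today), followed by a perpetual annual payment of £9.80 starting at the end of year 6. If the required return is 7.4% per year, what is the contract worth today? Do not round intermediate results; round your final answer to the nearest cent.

PV of 5-year annuity: £6.61 × [1 − (1+0.074)^−5] / 0.074 = 26.81449
Perpetuity value at year 5: £9.80 / 0.074 = 132.43243
PV of perpetuity: 132.43243 / (1+0.074)^5 = 92.67721
Total PV = 26.81449 + 92.67721 = 119.49170

£119.49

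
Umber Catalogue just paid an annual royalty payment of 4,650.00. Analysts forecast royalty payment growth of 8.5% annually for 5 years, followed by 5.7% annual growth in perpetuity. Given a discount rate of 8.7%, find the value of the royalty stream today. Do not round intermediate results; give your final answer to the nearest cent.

185455.29

D_1 = 5045.25000
D_2 = 5474.09625
D_3 = 5939.39443
D_4 = 6444.24296
D_5 = 6992.00361
Terminal value at year 5: TV = D_5×(1+g_2)/(r−g_2) = 7390.54782/0.03 = 246351.59384
P_0 = D_1/(1+r)^1 + D_2/(1+r)^2 + D_3/(1+r)^3 + D_4/(1+r)^4 + D_5/(1+r)^5 + TV/(1+r)^5
    = 4641.44434 + 4632.90443 + 4624.38022 + 4615.87170 + 4607.37884 + 162333.31445 = 185455.29398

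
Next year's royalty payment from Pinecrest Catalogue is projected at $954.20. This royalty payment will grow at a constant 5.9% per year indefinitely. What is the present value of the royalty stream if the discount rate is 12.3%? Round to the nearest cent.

Growing perpetuity: P = D₁ / (r − g) = $954.2000 / (0.123 − 0.059) = $14,909.38

$14909.38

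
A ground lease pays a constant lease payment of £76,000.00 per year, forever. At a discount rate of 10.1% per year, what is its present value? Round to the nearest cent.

Level perpetuity: PV = C / r = £76,000.00 / 0.101 = £752,475.25

£752475.25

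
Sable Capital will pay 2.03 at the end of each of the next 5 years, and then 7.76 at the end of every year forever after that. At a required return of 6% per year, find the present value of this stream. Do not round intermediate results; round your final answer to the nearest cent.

105.20

PV of 5-year annuity: 2.03 × [1 − (1+0.06)^−5] / 0.06 = 8.55110
Perpetuity value at year 5: 7.76 / 0.06 = 129.33333
PV of perpetuity: 129.33333 / (1+0.06)^5 = 96.64539
Total PV = 8.55110 + 96.64539 = 105.19649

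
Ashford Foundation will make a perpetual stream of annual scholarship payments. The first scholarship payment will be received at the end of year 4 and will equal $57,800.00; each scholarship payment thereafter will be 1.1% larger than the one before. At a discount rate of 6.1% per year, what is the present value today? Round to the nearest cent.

$967858.09

Value at end of year 3: C₁ / (r − g) = $57,800.00 / (0.061 − 0.011) = $1,156,000.0000
Discount to today: PV = $1,156,000.0000 / (1 + 0.061)^3 = $1,156,000.0000 / 1.194390 = $967,858.09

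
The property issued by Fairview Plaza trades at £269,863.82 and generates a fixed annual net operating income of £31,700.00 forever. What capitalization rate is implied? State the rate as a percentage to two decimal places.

11.75%

P = C/r ⇒ r = C/P = £31,700.00/£269,863.82 = 0.117467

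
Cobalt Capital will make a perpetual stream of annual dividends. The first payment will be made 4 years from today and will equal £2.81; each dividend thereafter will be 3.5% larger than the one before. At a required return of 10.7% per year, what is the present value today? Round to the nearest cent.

Value at end of year 3: C₁ / (r − g) = £2.81 / (0.107 − 0.035) = £39.0278
Discount to today: PV = £39.0278 / (1 + 0.107)^3 = £39.0278 / 1.356572 = £28.77

£28.77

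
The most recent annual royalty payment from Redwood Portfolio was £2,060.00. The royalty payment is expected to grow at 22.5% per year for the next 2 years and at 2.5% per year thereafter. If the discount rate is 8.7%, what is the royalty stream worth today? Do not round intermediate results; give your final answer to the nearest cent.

D_1 = 2523.50000
D_2 = 3091.28750
Terminal value at year 2: TV = D_2×(1+g_2)/(r−g_2) = 3168.56969/0.062 = 51105.96270
P_0 = D_1/(1+r)^1 + D_2/(1+r)^2 + TV/(1+r)^2
    = 2321.52714 + 2616.25644 + 43252.62655 = 48190.41013

£48190.41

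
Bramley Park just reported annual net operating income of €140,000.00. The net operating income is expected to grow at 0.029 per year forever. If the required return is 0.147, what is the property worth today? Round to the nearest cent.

D₁ = D₀ × (1 + g) = €140,000.00 × 1.029 = €144,060.0000
Growing perpetuity: P = D₁ / (r − g) = €144,060.0000 / (0.147 − 0.029) = €1,220,847.46

€1220847.46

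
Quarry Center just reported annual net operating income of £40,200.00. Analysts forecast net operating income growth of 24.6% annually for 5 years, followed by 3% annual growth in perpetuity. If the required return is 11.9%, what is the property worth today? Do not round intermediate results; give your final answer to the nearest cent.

D_1 = 50089.20000
D_2 = 62411.14320
D_3 = 77764.28443
D_4 = 96894.29840
D_5 = 120730.29580
Terminal value at year 5: TV = D_5×(1+g_2)/(r−g_2) = 124352.20468/0.089 = 1397215.78287
P_0 = D_1/(1+r)^1 + D_2/(1+r)^2 + D_3/(1+r)^3 + D_4/(1+r)^4 + D_5/(1+r)^5 + TV/(1+r)^5
    = 44762.46649 + 49842.74642 + 55499.60861 + 61798.49181 + 68812.26166 + 796366.62366 = 1077082.19864

£1077082.20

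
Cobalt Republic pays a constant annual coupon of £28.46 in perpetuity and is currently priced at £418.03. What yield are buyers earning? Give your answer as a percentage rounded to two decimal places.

P = C/r ⇒ r = C/P = £28.46/£418.03 = 0.068081

6.81%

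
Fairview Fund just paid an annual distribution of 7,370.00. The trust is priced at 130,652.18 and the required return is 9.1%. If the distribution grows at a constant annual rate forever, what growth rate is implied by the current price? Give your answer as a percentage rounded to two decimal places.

P = D₀(1+g)/(r−g) ⇒ P(r−g) = D₀(1+g) ⇒ g(P+D₀) = P·r − D₀
g = (P·r − D₀)/(P + D₀) = (130,652.18×0.091 − 7,370.00) / (130,652.18 + 7,370.00) = 0.032744

3.27%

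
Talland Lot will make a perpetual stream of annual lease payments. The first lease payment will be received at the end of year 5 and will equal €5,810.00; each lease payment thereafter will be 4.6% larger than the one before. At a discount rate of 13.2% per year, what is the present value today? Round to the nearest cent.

Value at end of year 4: C₁ / (r − g) = €5,810.00 / (0.132 − 0.046) = €67,558.1395
Discount to today: PV = €67,558.1395 / (1 + 0.132)^4 = €67,558.1395 / 1.642047 = €41,142.62

€41142.62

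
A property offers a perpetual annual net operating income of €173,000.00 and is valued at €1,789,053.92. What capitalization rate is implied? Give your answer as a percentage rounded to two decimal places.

9.67%

P = C/r ⇒ r = C/P = €173,000.00/€1,789,053.92 = 0.096699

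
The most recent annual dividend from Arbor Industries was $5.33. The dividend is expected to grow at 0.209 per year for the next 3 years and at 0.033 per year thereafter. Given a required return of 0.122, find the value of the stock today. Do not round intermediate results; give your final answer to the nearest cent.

$96.00

D_1 = 6.44397
D_2 = 7.79076
D_3 = 9.41903
Terminal value at year 3: TV = D_3×(1+g_2)/(r−g_2) = 9.72986/0.089 = 109.32423
P_0 = D_1/(1+r)^1 + D_2/(1+r)^2 + D_3/(1+r)^3 + TV/(1+r)^3
    = 5.74329 + 6.18862 + 6.66849 + 77.39945 = 95.99985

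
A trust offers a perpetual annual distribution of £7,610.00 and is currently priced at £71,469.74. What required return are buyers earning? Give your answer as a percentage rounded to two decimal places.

P = C/r ⇒ r = C/P = £7,610.00/£71,469.74 = 0.106479

10.65%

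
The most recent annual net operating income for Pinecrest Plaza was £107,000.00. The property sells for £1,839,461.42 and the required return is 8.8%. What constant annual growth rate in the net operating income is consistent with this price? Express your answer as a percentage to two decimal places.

2.82%

P = D₀(1+g)/(r−g) ⇒ P(r−g) = D₀(1+g) ⇒ g(P+D₀) = P·r − D₀
g = (P·r − D₀)/(P + D₀) = (£1,839,461.42×0.088 − £107,000.00) / (£1,839,461.42 + £107,000.00) = 0.028191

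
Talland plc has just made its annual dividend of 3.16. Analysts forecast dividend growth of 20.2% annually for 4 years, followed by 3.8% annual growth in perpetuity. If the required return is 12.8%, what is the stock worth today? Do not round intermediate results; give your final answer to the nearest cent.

61.85

D_1 = 3.79832
D_2 = 4.56558
D_3 = 5.48783
D_4 = 6.59637
Terminal value at year 4: TV = D_4×(1+g_2)/(r−g_2) = 6.84703/0.09 = 76.07812
P_0 = D_1/(1+r)^1 + D_2/(1+r)^2 + D_3/(1+r)^3 + D_4/(1+r)^4 + TV/(1+r)^4
    = 3.36730 + 3.58821 + 3.82361 + 4.07445 + 46.99194 = 61.84551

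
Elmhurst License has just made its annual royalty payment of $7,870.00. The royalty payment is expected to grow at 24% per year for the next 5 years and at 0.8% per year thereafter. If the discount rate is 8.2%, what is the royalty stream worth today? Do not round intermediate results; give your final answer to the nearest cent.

D_1 = 9758.80000
D_2 = 12100.91200
D_3 = 15005.13088
D_4 = 18606.36229
D_5 = 23071.88924
Terminal value at year 5: TV = D_5×(1+g_2)/(r−g_2) = 23256.46436/0.074 = 314276.54534
P_0 = D_1/(1+r)^1 + D_2/(1+r)^2 + D_3/(1+r)^3 + D_4/(1+r)^4 + D_5/(1+r)^5 + TV/(1+r)^5
    = 9019.22366 + 10336.26371 + 11845.62570 + 13575.39359 + 15557.75236 + 211921.81592 = 272256.07494

$272256.07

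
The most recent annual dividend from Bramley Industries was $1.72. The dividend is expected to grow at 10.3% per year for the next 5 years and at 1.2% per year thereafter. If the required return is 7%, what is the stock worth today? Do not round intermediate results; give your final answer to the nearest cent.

$44.36

D_1 = 1.89716
D_2 = 2.09257
D_3 = 2.30810
D_4 = 2.54584
D_5 = 2.80806
Terminal value at year 5: TV = D_5×(1+g_2)/(r−g_2) = 2.84175/0.058 = 48.99576
P_0 = D_1/(1+r)^1 + D_2/(1+r)^2 + D_3/(1+r)^3 + D_4/(1+r)^4 + D_5/(1+r)^5 + TV/(1+r)^5
    = 1.77305 + 1.82773 + 1.88410 + 1.94221 + 2.00211 + 34.93330 = 44.36249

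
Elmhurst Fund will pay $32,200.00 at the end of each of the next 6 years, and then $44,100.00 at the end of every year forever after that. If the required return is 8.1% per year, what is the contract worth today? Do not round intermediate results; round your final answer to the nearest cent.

PV of 6-year annuity: $32,200.00 × [1 − (1+0.081)^−6] / 0.081 = 148406.22135
Perpetuity value at year 6: $44,100.00 / 0.081 = 544444.44444
PV of perpetuity: 544444.44444 / (1+0.081)^6 = 341192.44564
Total PV = 148406.22135 + 341192.44564 = 489598.66699

$489598.67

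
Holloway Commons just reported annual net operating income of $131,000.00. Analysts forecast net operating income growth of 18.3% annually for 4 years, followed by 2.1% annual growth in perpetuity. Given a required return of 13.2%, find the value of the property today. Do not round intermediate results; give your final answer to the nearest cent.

D_1 = 154973.00000
D_2 = 183333.05900
D_3 = 216883.00880
D_4 = 256572.59941
Terminal value at year 4: TV = D_4×(1+g_2)/(r−g_2) = 261960.62399/0.111 = 2360005.62157
P_0 = D_1/(1+r)^1 + D_2/(1+r)^2 + D_3/(1+r)^3 + D_4/(1+r)^4 + TV/(1+r)^4
    = 136901.94346 + 143069.78721 + 149515.51083 + 156251.63367 + 1437233.49531 = 2022972.37048

$2022972.37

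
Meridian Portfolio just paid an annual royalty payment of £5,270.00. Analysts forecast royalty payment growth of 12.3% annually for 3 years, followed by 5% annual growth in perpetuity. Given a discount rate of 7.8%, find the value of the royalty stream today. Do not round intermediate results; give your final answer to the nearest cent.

D_1 = 5918.21000
D_2 = 6646.14983
D_3 = 7463.62626
Terminal value at year 3: TV = D_3×(1+g_2)/(r−g_2) = 7836.80757/0.028 = 279885.98472
P_0 = D_1/(1+r)^1 + D_2/(1+r)^2 + D_3/(1+r)^3 + TV/(1+r)^3
    = 5489.99072 + 5719.16473 + 5957.90538 + 223421.45161 = 240588.51244

£240588.51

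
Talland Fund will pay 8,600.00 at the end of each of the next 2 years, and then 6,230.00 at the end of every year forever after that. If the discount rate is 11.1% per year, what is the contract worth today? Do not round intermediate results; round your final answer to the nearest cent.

60179.42

PV of 2-year annuity: 8,600.00 × [1 − (1+0.111)^−2] / 0.111 = 14708.16749
Perpetuity value at year 2: 6,230.00 / 0.111 = 56126.12613
PV of perpetuity: 56126.12613 / (1+0.111)^2 = 45471.25596
Total PV = 14708.16749 + 45471.25596 = 60179.42345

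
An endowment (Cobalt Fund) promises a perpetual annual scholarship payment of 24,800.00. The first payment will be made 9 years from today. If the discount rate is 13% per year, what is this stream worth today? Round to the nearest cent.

71759.73

Value at end of year 8: C / r = 24,800.00 / 0.13 = 190,769.2308
Discount to today: PV = 190,769.2308 / (1 + 0.13)^8 = 190,769.2308 / 2.658444 = 71,759.73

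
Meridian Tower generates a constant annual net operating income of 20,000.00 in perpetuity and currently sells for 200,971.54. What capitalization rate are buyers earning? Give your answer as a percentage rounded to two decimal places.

P = C/r ⇒ r = C/P = 20,000.00/200,971.54 = 0.099517

9.95%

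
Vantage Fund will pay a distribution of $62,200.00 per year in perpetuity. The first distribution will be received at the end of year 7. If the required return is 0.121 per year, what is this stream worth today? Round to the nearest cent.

$259042.69

Value at end of year 6: C / r = $62,200.00 / 0.121 = $514,049.5868
Discount to today: PV = $514,049.5868 / (1 + 0.121)^6 = $514,049.5868 / 1.984420 = $259,042.69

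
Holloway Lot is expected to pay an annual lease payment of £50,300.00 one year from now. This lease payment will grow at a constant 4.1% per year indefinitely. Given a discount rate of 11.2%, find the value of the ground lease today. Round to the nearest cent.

Growing perpetuity: P = D₁ / (r − g) = £50,300.0000 / (0.112 − 0.041) = £708,450.70

£708450.70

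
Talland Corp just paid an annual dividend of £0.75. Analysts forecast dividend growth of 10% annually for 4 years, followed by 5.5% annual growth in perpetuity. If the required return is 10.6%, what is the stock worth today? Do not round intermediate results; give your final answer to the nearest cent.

D_1 = 0.82500
D_2 = 0.90750
D_3 = 0.99825
D_4 = 1.09807
Terminal value at year 4: TV = D_4×(1+g_2)/(r−g_2) = 1.15847/0.051 = 22.71508
P_0 = D_1/(1+r)^1 + D_2/(1+r)^2 + D_3/(1+r)^3 + D_4/(1+r)^4 + TV/(1+r)^4
    = 0.74593 + 0.74188 + 0.73786 + 0.73386 + 15.18077 = 18.14030

£18.14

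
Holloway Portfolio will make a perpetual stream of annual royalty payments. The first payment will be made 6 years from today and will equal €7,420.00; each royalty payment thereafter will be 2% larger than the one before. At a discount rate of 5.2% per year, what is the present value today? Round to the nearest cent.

€179959.69

Value at end of year 5: C₁ / (r − g) = €7,420.00 / (0.052 − 0.02) = €231,875.0000
Discount to today: PV = €231,875.0000 / (1 + 0.052)^5 = €231,875.0000 / 1.288483 = €179,959.69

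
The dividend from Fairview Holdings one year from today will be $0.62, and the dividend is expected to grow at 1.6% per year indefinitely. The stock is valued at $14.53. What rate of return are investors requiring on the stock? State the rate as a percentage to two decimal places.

5.87%

P = D₁/(r − g) ⇒ r = D₁/P + g = $0.6200/$14.53 + 0.016 = 0.042670 + 0.016 = 0.058670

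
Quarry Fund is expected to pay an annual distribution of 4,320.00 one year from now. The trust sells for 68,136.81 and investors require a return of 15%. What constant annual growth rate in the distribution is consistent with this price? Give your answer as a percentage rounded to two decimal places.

P = D₁/(r−g) ⇒ g = r − D₁/P = 0.15 − 4,320.00/68,136.81 = 0.086598

8.66%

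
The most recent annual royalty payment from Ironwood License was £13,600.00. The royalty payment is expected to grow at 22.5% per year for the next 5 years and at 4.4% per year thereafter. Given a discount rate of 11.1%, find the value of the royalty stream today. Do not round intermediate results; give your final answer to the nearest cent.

D_1 = 16660.00000
D_2 = 20408.50000
D_3 = 25000.41250
D_4 = 30625.50531
D_5 = 37516.24401
Terminal value at year 5: TV = D_5×(1+g_2)/(r−g_2) = 39166.95874/0.067 = 584581.47379
P_0 = D_1/(1+r)^1 + D_2/(1+r)^2 + D_3/(1+r)^3 + D_4/(1+r)^4 + D_5/(1+r)^5 + TV/(1+r)^5
    = 14995.49955 + 16534.19167 + 18230.76940 + 20101.43340 + 22164.04673 + 345362.16101 = 437388.10176

£437388.10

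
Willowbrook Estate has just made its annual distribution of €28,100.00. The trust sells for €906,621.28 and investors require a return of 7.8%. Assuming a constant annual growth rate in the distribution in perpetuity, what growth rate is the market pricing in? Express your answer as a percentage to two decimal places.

4.56%

P = D₀(1+g)/(r−g) ⇒ P(r−g) = D₀(1+g) ⇒ g(P+D₀) = P·r − D₀
g = (P·r − D₀)/(P + D₀) = (€906,621.28×0.078 − €28,100.00) / (€906,621.28 + €28,100.00) = 0.045593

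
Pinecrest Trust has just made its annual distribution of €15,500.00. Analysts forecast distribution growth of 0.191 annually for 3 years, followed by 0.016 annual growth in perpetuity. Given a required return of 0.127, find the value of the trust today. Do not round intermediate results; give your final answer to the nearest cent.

D_1 = 18460.50000
D_2 = 21986.45550
D_3 = 26185.86850
Terminal value at year 3: TV = D_3×(1+g_2)/(r−g_2) = 26604.84240/0.111 = 239683.26483
P_0 = D_1/(1+r)^1 + D_2/(1+r)^2 + D_3/(1+r)^3 + TV/(1+r)^3
    = 16380.21295 + 17310.41138 + 18293.43386 + 167442.60180 = 219426.65999

€219426.66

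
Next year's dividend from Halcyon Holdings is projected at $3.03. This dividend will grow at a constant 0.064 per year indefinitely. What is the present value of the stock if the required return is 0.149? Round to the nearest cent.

$35.65

Growing perpetuity: P = D₁ / (r − g) = $3.0300 / (0.149 − 0.064) = $35.65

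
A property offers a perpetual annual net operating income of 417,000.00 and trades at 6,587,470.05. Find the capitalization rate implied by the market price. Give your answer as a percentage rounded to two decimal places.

6.33%

P = C/r ⇒ r = C/P = 417,000.00/6,587,470.05 = 0.063302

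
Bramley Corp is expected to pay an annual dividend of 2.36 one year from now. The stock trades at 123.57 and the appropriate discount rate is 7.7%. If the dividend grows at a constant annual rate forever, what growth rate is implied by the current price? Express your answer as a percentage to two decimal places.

5.79%

P = D₁/(r−g) ⇒ g = r − D₁/P = 0.077 − 2.36/123.57 = 0.057902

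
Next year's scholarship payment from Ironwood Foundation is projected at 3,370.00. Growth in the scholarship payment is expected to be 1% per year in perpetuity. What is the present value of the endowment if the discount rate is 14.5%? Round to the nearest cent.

Growing perpetuity: P = D₁ / (r − g) = 3,370.0000 / (0.145 − 0.01) = 24,962.96

24962.96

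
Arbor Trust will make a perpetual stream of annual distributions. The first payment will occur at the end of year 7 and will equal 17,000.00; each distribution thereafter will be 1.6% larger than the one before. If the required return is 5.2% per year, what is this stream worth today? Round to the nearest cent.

Value at end of year 6: C₁ / (r − g) = 17,000.00 / (0.052 − 0.016) = 472,222.2222
Discount to today: PV = 472,222.2222 / (1 + 0.052)^6 = 472,222.2222 / 1.355484 = 348,379.01

348379.01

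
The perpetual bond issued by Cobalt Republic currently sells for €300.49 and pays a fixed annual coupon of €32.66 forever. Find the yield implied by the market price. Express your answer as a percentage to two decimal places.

10.87%

P = C/r ⇒ r = C/P = €32.66/€300.49 = 0.108689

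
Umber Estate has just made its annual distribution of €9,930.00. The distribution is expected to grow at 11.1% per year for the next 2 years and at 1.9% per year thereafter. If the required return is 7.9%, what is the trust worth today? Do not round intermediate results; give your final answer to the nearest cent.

D_1 = 11032.23000
D_2 = 12256.80753
Terminal value at year 2: TV = D_2×(1+g_2)/(r−g_2) = 12489.68687/0.06 = 208161.44788
P_0 = D_1/(1+r)^1 + D_2/(1+r)^2 + TV/(1+r)^2
    = 10224.49490 + 10527.72367 + 178795.84028 = 199548.05885

€199548.06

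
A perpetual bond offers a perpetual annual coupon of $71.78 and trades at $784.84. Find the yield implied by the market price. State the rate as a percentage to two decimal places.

P = C/r ⇒ r = C/P = $71.78/$784.84 = 0.091458

9.15%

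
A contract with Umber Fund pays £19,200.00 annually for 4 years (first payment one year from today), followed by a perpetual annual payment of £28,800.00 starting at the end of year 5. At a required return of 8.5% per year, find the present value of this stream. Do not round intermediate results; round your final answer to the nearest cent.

PV of 4-year annuity: £19,200.00 × [1 − (1+0.085)^−4] / 0.085 = 62891.45579
Perpetuity value at year 4: £28,800.00 / 0.085 = 338823.52941
PV of perpetuity: 338823.52941 / (1+0.085)^4 = 244486.34573
Total PV = 62891.45579 + 244486.34573 = 307377.80152

£307377.80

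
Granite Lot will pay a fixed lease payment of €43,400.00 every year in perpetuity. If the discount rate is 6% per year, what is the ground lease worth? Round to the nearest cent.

€723333.33

Level perpetuity: PV = C / r = €43,400.00 / 0.06 = €723,333.33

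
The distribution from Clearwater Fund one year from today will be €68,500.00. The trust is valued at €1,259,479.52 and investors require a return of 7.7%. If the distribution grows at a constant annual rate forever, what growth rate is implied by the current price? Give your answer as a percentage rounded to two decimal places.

2.26%

P = D₁/(r−g) ⇒ g = r − D₁/P = 0.077 − €68,500.00/€1,259,479.52 = 0.022612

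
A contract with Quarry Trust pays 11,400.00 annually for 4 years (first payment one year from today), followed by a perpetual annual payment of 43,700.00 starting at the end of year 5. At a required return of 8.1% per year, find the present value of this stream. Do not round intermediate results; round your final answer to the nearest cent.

PV of 4-year annuity: 11,400.00 × [1 − (1+0.081)^−4] / 0.081 = 37674.35266
Perpetuity value at year 4: 43,700.00 / 0.081 = 539506.17284
PV of perpetuity: 539506.17284 / (1+0.081)^4 = 395087.82098
Total PV = 37674.35266 + 395087.82098 = 432762.17364

432762.17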